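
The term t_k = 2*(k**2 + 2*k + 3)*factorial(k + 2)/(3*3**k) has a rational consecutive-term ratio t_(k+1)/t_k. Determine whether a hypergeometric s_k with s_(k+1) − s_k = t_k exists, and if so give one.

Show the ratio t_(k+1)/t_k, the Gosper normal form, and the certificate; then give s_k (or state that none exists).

Step 1: r(k) = (k + 3)*(2*k + (k + 1)**2 + 5)/(3*(k**2 + 2*k + 3)).
Factor: A=k/3 + 1; B=1; C=k**2 + 2*k + 3.
Set up (k/3 + 1)·f(k+1) − (1)·f(k) − (k**2 + 2*k + 3) = 0.
deg f ≤ 1 (via 1,0,2).
Solve for f: f(k) = 3*(k + 1) (degree 1 ≤ 1).
Certificate R = B(k−1)f/C = 3*(k + 1)/(k**2 + 2*k + 3) gives s_k = 2*(k + 1)*factorial(k + 2)/3**k.
Verify: 2*(k**2 + 2*k + 3)*factorial(k + 2)/(3*3**k) matches t_k.

s_k = 2*(k + 1)*factorial(k + 2)/3**k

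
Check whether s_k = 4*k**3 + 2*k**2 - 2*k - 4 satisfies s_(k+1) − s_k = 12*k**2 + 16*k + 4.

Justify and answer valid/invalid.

valid; difference matches t_k

s_(k+1) = 2*k*(2*k**2 + 7*k + 7)
s_(k+1) − s_k = 12*k**2 + 16*k + 4
(s_(k+1) − s_k) − t_k = 0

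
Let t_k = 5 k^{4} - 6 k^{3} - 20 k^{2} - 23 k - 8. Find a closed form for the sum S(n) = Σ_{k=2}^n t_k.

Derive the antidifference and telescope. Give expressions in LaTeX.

S(n) = n^{5} + n^{4} - 8 n^{3} - 23 n^{2} - 23 n + 52

r(k) = (5*k**4 + 14*k**3 - 8*k**2 - 61*k - 52)/(5*k**4 - 6*k**3 - 20*k**2 - 23*k - 8) after simplifying.
Factor: A=1; B=1; C=k**4 - 6*k**3/5 - 4*k**2 - 23*k/5 - 8/5.
Solve (1)·f(k+1) − (1)·f(k) = k**4 - 6*k**3/5 - 4*k**2 - 23*k/5 - 8/5.
Degrees (0,0,4) ⇒ d ≤ 5.
Coefficient equations give f(k) = k**2*(k**3 - 4*k**2 - 2*k - 3)/5.
Certificate R = B(k−1)f/C = k**2*(k**3 - 4*k**2 - 2*k - 3)/(5*k**4 - 6*k**3 - 20*k**2 - 23*k - 8) gives s_k = k**2*(k**3 - 4*k**2 - 2*k - 3).
s_(k+1) − s_k = 5*k**4 - 6*k**3 - 20*k**2 - 23*k - 8 = t_k.
Telescope: S(n) = s_(n+1) − s_(2) = n**5 + n**4 - 8*n**3 - 23*n**2 - 23*n - 8 − (-60) = n**5 + n**4 - 8*n**3 - 23*n**2 - 23*n + 52.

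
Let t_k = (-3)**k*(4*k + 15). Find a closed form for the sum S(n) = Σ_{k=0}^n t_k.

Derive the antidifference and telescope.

Compute t_(k+1)/t_k: get 3*(-4*k - 19)/(4*k + 15).
Factor: A=-3; B=1; C=k + 15/4.
Solve (-3)·f(k+1) − (1)·f(k) = k + 15/4.
From deg A=0, deg B=0, deg C=1: d=1.
Match coefficients ⇒ f(k) = -(k + 3)/4.
R(k) = B(k−1)·f(k)/C(k) = -(k + 3)/(4*k + 15); s_k = R·t_k = (-3)**k*(-k - 3).
Δs = (-3)**k*(4*k + 15), as required.
Evaluate: s_(n+1) = 3*(-3)**n*(n + 4); subtract s_(0) = -3 ⇒ S(n) = 3*(-3)**n*n + 12*(-3)**n + 3.

S(n) = 3*(-3)**n*n + 12*(-3)**n + 3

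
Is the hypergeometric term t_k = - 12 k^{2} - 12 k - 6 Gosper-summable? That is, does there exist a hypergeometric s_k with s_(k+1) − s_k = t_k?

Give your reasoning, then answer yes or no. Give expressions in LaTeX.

Step 1: r(k) = (2*k**2 + 6*k + 5)/(2*k**2 + 2*k + 1).
Factor: A=1; B=1; C=k**2 + k + 1/2.
f must satisfy (1)·f(k+1) − (1)·f(k) = k**2 + k + 1/2.
Degrees (0,0,2) ⇒ d ≤ 3.
Coefficient equations give f(k) = k*(2*k**2 + 1)/6.
Get s_k = R·t_k = -4*k**3 - 2*k with R(k) = B(k−1)f(k)/C(k) = k*(2*k**2 + 1)/(3*(2*k**2 + 2*k + 1)).
Δs = -12*k**2 - 12*k - 6, as required.

Yes. s_k = - 4 k^{3} - 2 k.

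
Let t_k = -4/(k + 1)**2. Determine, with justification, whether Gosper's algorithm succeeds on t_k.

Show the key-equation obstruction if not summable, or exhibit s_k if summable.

Compute t_(k+1)/t_k: get (k + 1)**2/(k + 2)**2.
Gosper form: A/B · C(k+1)/C(k) with A=k**2 + 2*k + 1, B=k**2 + 4*k + 4, C=1.
Set up (k**2 + 2*k + 1)·f(k+1) − (k**2 + 2*k + 1)·f(k) − (1) = 0.
From deg A=2, deg B=2, deg C=0: d=0.
Generic f = c0 gives residual -1; -1 = 0 cannot hold, so t_k is not Gosper-summable.

No. Not Gosper-summable.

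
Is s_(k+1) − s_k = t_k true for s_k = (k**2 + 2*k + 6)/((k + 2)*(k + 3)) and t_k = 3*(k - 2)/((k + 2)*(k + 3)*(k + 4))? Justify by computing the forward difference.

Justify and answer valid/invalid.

s_(k+1) = (2*k + (k + 1)**2 + 8)/((k + 3)*(k + 4))
s_(k+1) − s_k = 3*(k - 2)/(k**3 + 9*k**2 + 26*k + 24)
(s_(k+1) − s_k) − t_k = 0

Valid — Δs_k = t_k.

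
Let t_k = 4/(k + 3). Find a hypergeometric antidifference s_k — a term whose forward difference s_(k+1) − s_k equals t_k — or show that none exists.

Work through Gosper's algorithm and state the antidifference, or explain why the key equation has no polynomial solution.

Step 1: r(k) = (k + 3)/(k + 4).
Factor: A=k + 3; B=k + 4; C=1.
Need (k + 3)·f(k+1) − (k + 3)·f(k) = 1.
From deg A=1, deg B=1, deg C=0: d=0.
Generic f = c0 gives residual -1; -1 = 0 cannot hold, so t_k is not Gosper-summable.

none — t_k is not Gosper-summable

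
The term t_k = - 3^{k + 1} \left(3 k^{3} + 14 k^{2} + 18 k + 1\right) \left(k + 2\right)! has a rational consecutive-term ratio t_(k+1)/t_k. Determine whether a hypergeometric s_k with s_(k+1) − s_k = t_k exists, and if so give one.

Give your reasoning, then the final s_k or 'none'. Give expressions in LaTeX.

Step 1: r(k) = 3*(3*k**4 + 32*k**3 + 124*k**2 + 201*k + 108)/(3*k**3 + 14*k**2 + 18*k + 1).
Gosper form: A/B · C(k+1)/C(k) with A=3*k + 9, B=1, C=k**3 + 14*k**2/3 + 6*k + 1/3.
Set up (3*k + 9)·f(k+1) − (1)·f(k) − (k**3 + 14*k**2/3 + 6*k + 1/3) = 0.
Degrees (1,0,3) ⇒ d ≤ 2.
A polynomial solution: f(k) = (k - 1)*(k + 1)/3.
So s_k = (B(k−1)f/C)·t_k = ((k - 1)*(k + 1)/(3*k**3 + 14*k**2 + 18*k + 1))·t_k = -3**(k + 1)*(k - 1)*(k + 1)*factorial(k + 2).
Check: Δs_k = -3**(k + 1)*(3*k**3 + 14*k**2 + 18*k + 1)*factorial(k + 2). ✓

s_k = - 3^{k + 1} \left(k - 1\right) \left(k + 1\right) \left(k + 2\right)!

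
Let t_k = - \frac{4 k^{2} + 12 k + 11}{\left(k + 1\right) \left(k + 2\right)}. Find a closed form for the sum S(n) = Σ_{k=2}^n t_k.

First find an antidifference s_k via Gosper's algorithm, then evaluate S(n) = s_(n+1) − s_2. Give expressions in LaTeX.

Compute t_(k+1)/t_k: get (k + 1)*(12*k + 4*(k + 1)**2 + 23)/((k + 3)*(4*k**2 + 12*k + 11)).
Normal form (A,B,C) = (k + 1, k + 3, k**2 + 3*k + 11/4).
Key eq: (k + 1)·f(k+1) = (k + 2)·f(k) + (k**2 + 3*k + 11/4).
Bound: deg f ≤ 2.
A polynomial solution: f(k) = k*(4*k + 7)/4.
R(k) = B(k−1)·f(k)/C(k) = k*(k + 2)*(4*k + 7)/(4*k**2 + 12*k + 11); s_k = R·t_k = k*(-4*k - 7)/(k + 1).
s_(k+1) − s_k = (-4*k**2 - 12*k - 11)/(k**2 + 3*k + 2) = t_k.
Σ_(k=2)^n t_k = s_(n+1) − s_(2) = ((-4*n**2 - 15*n - 11)/(n + 2)) − (-10), i.e. (-4*n**2 - 5*n + 9)/(n + 2).

S(n) = \frac{- 4 n^{2} - 5 n + 9}{n + 2}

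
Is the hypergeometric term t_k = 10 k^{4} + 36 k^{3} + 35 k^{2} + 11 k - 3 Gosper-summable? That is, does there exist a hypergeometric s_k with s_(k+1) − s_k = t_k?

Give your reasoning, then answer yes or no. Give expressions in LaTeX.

Yes. s_k = k \left(2 k^{4} + 4 k^{3} - 3 k^{2} - 3 k - 3\right).

Ratio r(k) = (10*k**4 + 76*k**3 + 203*k**2 + 229*k + 89)/(10*k**4 + 36*k**3 + 35*k**2 + 11*k - 3).
Normal form (A,B,C) = (1, 1, k**4 + 18*k**3/5 + 7*k**2/2 + 11*k/10 - 3/10).
f must satisfy (1)·f(k+1) − (1)·f(k) = k**4 + 18*k**3/5 + 7*k**2/2 + 11*k/10 - 3/10.
deg f ≤ 5 (via 0,0,4).
Solving with deg f ≤ 5: f(k) = k*(2*k**4 + 4*k**3 - 3*k**2 - 3*k - 3)/10.
R(k) = B(k−1)·f(k)/C(k) = k*(2*k**4 + 4*k**3 - 3*k**2 - 3*k - 3)/(10*k**4 + 36*k**3 + 35*k**2 + 11*k - 3); s_k = R·t_k = k*(2*k**4 + 4*k**3 - 3*k**2 - 3*k - 3).
Verify: 10*k**4 + 36*k**3 + 35*k**2 + 11*k - 3 matches t_k.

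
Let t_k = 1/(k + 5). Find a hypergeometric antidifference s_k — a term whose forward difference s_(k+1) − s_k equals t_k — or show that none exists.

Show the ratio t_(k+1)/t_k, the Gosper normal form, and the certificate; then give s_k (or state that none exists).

none — t_k is not Gosper-summable

Step 1: r(k) = (k + 5)/(k + 6).
So A=k + 5 and B=k + 6, with C=1.
f must satisfy (k + 5)·f(k+1) − (k + 5)·f(k) = 1.
d = 0 from the (1,1,0) case.
f = c0 ⇒ A·f(k+1) − B(k−1)·f(k) − C = -1. The system {-1 = 0} is inconsistent; no antidifference.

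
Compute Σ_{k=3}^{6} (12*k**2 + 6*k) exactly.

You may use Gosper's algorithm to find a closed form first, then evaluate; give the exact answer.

Compute t_(k+1)/t_k: get (k + 2*(k + 1)**2 + 1)/(k*(2*k + 1)).
A = 1, B = 1, C = k**2 + k/2.
Solve (1)·f(k+1) − (1)·f(k) = k**2 + k/2.
Bound: deg f ≤ 3.
Coefficient equations give f(k) = k*(k - 1)*(4*k + 1)/12.
R(k) = B(k−1)·f(k)/C(k) = (k - 1)*(4*k + 1)/(6*(2*k + 1)); s_k = R·t_k = k*(4*k**2 - 3*k - 1).
Check: Δs_k = 6*k*(2*k + 1). ✓
Σ_(k=3)^(6) t_k = s_(7) − s_(3) = 1218 − (78) = 1140.

Σ = 1140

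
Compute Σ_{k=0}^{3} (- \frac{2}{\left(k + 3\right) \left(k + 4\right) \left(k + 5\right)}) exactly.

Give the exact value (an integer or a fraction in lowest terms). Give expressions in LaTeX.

Σ = -11/168

Compute t_(k+1)/t_k: get (k + 3)/(k + 6).
Normal form (A,B,C) = (k + 3, k + 6, 1).
Need (k + 3)·f(k+1) − (k + 5)·f(k) = 1.
deg f ≤ 2 (via 1,1,0).
Solving with deg f ≤ 2: f(k) = k*(k + 7)/24.
R(k) = B(k−1)·f(k)/C(k) = k*(k + 5)*(k + 7)/24; s_k = R·t_k = k*(-k - 7)/(12*(k + 3)*(k + 4)).
Verify: -2/(k**3 + 12*k**2 + 47*k + 60) matches t_k.
Telescoping: Σ = s_(4) − s_(0) = -11/168 − (0) = -11/168.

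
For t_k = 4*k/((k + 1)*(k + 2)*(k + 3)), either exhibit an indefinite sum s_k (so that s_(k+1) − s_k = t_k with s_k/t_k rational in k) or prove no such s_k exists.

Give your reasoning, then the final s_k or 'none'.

The ratio is (k + 1)**2/(k*(k + 4)).
A = k + 1, B = k + 4, C = k.
f must satisfy (k + 1)·f(k+1) − (k + 3)·f(k) = k.
Degrees (1,1,1) ⇒ d ≤ 2.
A polynomial solution: f(k) = k*(k - 1)/4.
Certificate R = B(k−1)f/C = (k - 1)*(k + 3)/4 gives s_k = k*(k - 1)/((k + 1)*(k + 2)).
Δs = 4*k/(k**3 + 6*k**2 + 11*k + 6), as required.

s_k = k*(k - 1)/((k + 1)*(k + 2))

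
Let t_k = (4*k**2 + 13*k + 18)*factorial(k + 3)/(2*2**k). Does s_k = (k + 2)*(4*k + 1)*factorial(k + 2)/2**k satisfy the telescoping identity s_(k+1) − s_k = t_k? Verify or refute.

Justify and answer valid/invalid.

Invalid: residual -(4*k**2 + 9*k + 13)*factorial(k + 2)/(2*2**k) ≠ 0.

s_(k+1) = (k + 3)*(4*k + 5)*factorial(k + 3)/(2*2**k)
s_(k+1) − s_k = (4*k**3 + 21*k**2 + 48*k + 41)*factorial(k + 2)/(2*2**k)
(s_(k+1) − s_k) − t_k = -(4*k**2 + 9*k + 13)*factorial(k + 2)/(2*2**k)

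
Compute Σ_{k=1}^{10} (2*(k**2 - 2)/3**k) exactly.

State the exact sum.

r(k) = ((k + 1)**2 - 2)/(3*(k**2 - 2)) after simplifying.
A = 1/3, B = 1, C = k**2 - 2.
Solve (1/3)·f(k+1) − (1)·f(k) = k**2 - 2.
d = 2 from the (0,0,2) case.
Match coefficients ⇒ f(k) = -3*(k**2 + k - 1)/2.
Then R = B(k−1)f/C = -3*(k**2 + k - 1)/(2*(k**2 - 2)), so s_k = R(k)·t_k = 3**(1 - k)*(-k**2 - k + 1).
Check: Δs_k = 2*(k**2 - 2)/3**k. ✓
Telescoping: Σ = s_(11) − s_(1) = -131/59049 − (-1) = 58918/59049.

Σ = 58918/59049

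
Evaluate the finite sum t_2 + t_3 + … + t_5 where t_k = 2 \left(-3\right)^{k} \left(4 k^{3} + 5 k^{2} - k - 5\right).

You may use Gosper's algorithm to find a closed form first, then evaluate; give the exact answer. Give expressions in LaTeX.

Σ = -252936

r(k) = 3*(-4*k**3 - 17*k**2 - 21*k - 3)/(4*k**3 + 5*k**2 - k - 5) after simplifying.
So A=-3 and B=1, with C=k**3 + 5*k**2/4 - k/4 - 5/4.
Set up (-3)·f(k+1) − (1)·f(k) − (k**3 + 5*k**2/4 - k/4 - 5/4) = 0.
Degrees (0,0,3) ⇒ d ≤ 3.
Solving with deg f ≤ 3: f(k) = -(2*k**3 - 2*k**2 - 2*k - 1)/8.
So s_k = (B(k−1)f/C)·t_k = (-(2*k**3 - 2*k**2 - 2*k - 1)/(2*(4*k**3 + 5*k**2 - k - 5)))·t_k = (-3)**k*(-2*k**3 + 2*k**2 + 2*k + 1).
s_(k+1) − s_k = 2*(-3)**k*(4*k**3 + 5*k**2 - k - 5) = t_k.
Evaluate s at k=6 and k=2: -252963 and -27; difference -252936.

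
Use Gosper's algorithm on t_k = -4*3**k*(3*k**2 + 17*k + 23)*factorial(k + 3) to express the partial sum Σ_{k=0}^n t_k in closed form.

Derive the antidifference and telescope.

Compute t_(k+1)/t_k: get 3*(3*k**3 + 35*k**2 + 135*k + 172)/(3*k**2 + 17*k + 23).
Factor: A=3*k + 12; B=1; C=k**2 + 17*k/3 + 23/3.
Need (3*k + 12)·f(k+1) − (1)·f(k) = k**2 + 17*k/3 + 23/3.
d = 1 from the (1,0,2) case.
Match coefficients ⇒ f(k) = (k + 1)/3.
Certificate R = B(k−1)f/C = (k + 1)/(3*k**2 + 17*k + 23) gives s_k = -4*3**k*(k + 1)*factorial(k + 3).
Δs = -4*3**k*(3*k**2 + 17*k + 23)*factorial(k + 3), as required.
Telescope: S(n) = s_(n+1) − s_(0) = -12*3**n*(n + 2)*factorial(n + 4) − (-24) = -12*3**n*n*factorial(n + 4) - 24*3**n*factorial(n + 4) + 24.

S(n) = -12*3**n*n*factorial(n + 4) - 24*3**n*factorial(n + 4) + 24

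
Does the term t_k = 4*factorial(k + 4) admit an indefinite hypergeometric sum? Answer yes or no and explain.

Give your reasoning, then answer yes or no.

No — key equation has no polynomial f.

t_(k+1)/t_k = k + 5.
Take A(k)=k + 5, B(k)=1, C(k)=1.
f must satisfy (k + 5)·f(k+1) − (1)·f(k) = 1.
Degrees (1,0,0) ⇒ d ≤ -1.
Bound -1 < 0, so the key equation has no polynomial solution.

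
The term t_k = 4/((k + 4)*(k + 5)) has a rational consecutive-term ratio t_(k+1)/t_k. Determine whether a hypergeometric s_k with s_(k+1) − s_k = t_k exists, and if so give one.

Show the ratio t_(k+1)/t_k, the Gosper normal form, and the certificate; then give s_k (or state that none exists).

s_k = k/(k + 4)

Compute t_(k+1)/t_k: get (k + 4)/(k + 6).
Factor: A=k + 4; B=k + 6; C=1.
Set up (k + 4)·f(k+1) − (k + 5)·f(k) − (1) = 0.
Degrees (1,1,0) ⇒ d ≤ 1.
Solving with deg f ≤ 1: f(k) = k/4.
R(k) = B(k−1)·f(k)/C(k) = k*(k + 5)/4; s_k = R·t_k = k/(k + 4).
Check: Δs_k = 4/(k**2 + 9*k + 20). ✓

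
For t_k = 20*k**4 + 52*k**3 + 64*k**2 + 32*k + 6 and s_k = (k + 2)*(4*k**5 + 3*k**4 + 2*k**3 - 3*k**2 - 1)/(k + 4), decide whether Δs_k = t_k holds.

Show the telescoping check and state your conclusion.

s_(k+1) = (4*k**6 + 35*k**5 + 123*k**4 + 223*k**3 + 215*k**2 + 101*k + 15)/(k + 5)
s_(k+1) − s_k = 2*(10*k**6 + 100*k**5 + 337*k**4 + 554*k**3 + 496*k**2 + 213*k + 35)/(k**2 + 9*k + 20)
(s_(k+1) − s_k) − t_k = 2*(-16*k**5 - 129*k**4 - 270*k**3 - 291*k**2 - 134*k - 25)/(k**2 + 9*k + 20)

Invalid: residual 2*(-16*k**5 - 129*k**4 - 270*k**3 - 291*k**2 - 134*k - 25)/(k**2 + 9*k + 20) ≠ 0.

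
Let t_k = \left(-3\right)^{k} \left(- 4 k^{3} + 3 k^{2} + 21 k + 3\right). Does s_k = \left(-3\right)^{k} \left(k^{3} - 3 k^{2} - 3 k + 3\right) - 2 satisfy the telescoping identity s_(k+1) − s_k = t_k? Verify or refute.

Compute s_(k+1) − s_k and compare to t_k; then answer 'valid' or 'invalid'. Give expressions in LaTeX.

Valid — Δs_k = t_k.

s_(k+1) = (-3)**(k + 1)*(-3*k + (k + 1)**3 - 3*(k + 1)**2) - 2
s_(k+1) − s_k = (-3)**k*(-4*k**3 + 3*k**2 + 21*k + 3)
(s_(k+1) − s_k) − t_k = 0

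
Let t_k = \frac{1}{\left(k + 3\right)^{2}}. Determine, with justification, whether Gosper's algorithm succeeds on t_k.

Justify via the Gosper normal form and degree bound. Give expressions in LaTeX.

No. Not Gosper-summable.

Step 1: r(k) = (k + 3)**2/(k + 4)**2.
Normal form (A,B,C) = (k**2 + 6*k + 9, k**2 + 8*k + 16, 1).
Need (k**2 + 6*k + 9)·f(k+1) − (k**2 + 6*k + 9)·f(k) = 1.
deg f ≤ 0 (via 2,2,0).
Write f(k) = c0. Then LHS − RHS = -1, requiring -1 = 0: contradictory. No certificate.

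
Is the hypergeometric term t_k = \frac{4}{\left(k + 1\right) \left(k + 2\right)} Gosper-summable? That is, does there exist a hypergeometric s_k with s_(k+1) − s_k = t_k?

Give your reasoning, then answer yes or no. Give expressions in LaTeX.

Yes. s_k = \frac{4 k}{k + 1}.

r(k) = (k + 1)/(k + 3) after simplifying.
Factor: A=k + 1; B=k + 3; C=1.
f must satisfy (k + 1)·f(k+1) − (k + 2)·f(k) = 1.
deg f ≤ 1 (via 1,1,0).
Coefficient equations give f(k) = k.
Certificate R = B(k−1)f/C = k*(k + 2) gives s_k = 4*k/(k + 1).
Check: Δs_k = 4/(k**2 + 3*k + 2). ✓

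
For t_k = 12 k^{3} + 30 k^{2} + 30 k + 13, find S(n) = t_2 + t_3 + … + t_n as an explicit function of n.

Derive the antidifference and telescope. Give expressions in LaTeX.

r(k) = (12*k**3 + 66*k**2 + 126*k + 85)/(12*k**3 + 30*k**2 + 30*k + 13) after simplifying.
A = 1, B = 1, C = k**3 + 5*k**2/2 + 5*k/2 + 13/12.
Set up (1)·f(k+1) − (1)·f(k) − (k**3 + 5*k**2/2 + 5*k/2 + 13/12) = 0.
d = 4 from the (0,0,3) case.
Solve for f: f(k) = k*(3*k**3 + 4*k**2 + 3*k + 3)/12 (degree 4 ≤ 4).
Then R = B(k−1)f/C = k*(3*k**3 + 4*k**2 + 3*k + 3)/(12*k**3 + 30*k**2 + 30*k + 13), so s_k = R(k)·t_k = k*(3*k**3 + 4*k**2 + 3*k + 3).
Verify: 12*k**3 + 30*k**2 + 30*k + 13 matches t_k.
Telescope: S(n) = s_(n+1) − s_(2) = 3*n**4 + 16*n**3 + 33*n**2 + 33*n + 13 − (98) = 3*n**4 + 16*n**3 + 33*n**2 + 33*n - 85.

S(n) = 3 n^{4} + 16 n^{3} + 33 n^{2} + 33 n - 85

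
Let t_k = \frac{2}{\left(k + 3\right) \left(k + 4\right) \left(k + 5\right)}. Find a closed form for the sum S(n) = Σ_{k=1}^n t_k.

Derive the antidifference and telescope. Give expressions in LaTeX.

S(n) = \frac{n \left(n + 9\right)}{20 \left(n^{2} + 9 n + 20\right)}

The ratio is (k + 3)/(k + 6).
Gosper form: A/B · C(k+1)/C(k) with A=k + 3, B=k + 6, C=1.
f must satisfy (k + 3)·f(k+1) − (k + 5)·f(k) = 1.
deg f ≤ 2 (via 1,1,0).
Coefficient equations give f(k) = k*(k + 7)/24.
R(k) = B(k−1)·f(k)/C(k) = k*(k + 5)*(k + 7)/24; s_k = R·t_k = k*(k + 7)/(12*(k + 3)*(k + 4)).
Δs = 2/(k**3 + 12*k**2 + 47*k + 60), as required.
Evaluate: s_(n+1) = (n**2 + 9*n + 8)/(12*(n**2 + 9*n + 20)); subtract s_(1) = 1/30 ⇒ S(n) = n*(n + 9)/(20*(n**2 + 9*n + 20)).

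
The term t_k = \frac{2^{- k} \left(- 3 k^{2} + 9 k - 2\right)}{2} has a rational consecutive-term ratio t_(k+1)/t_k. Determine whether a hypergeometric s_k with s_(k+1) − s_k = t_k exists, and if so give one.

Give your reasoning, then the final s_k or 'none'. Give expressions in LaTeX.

s_k = 2^{- k} \left(3 k^{2} - 3 k + 2\right)

t_(k+1)/t_k = (3*k**2 - 3*k - 4)/(2*(3*k**2 - 9*k + 2)).
So A=1/2 and B=1, with C=k**2 - 3*k + 2/3.
Set up (1/2)·f(k+1) − (1)·f(k) − (k**2 - 3*k + 2/3) = 0.
d = 2 from the (0,0,2) case.
Solve for f: f(k) = -2*(3*k**2 - 3*k + 2)/3 (degree 2 ≤ 2).
Certificate R = B(k−1)f/C = -2*(3*k**2 - 3*k + 2)/(3*k**2 - 9*k + 2) gives s_k = (3*k**2 - 3*k + 2)/2**k.
Verify: (-3*k**2 + 9*k - 2)/(2*2**k) matches t_k.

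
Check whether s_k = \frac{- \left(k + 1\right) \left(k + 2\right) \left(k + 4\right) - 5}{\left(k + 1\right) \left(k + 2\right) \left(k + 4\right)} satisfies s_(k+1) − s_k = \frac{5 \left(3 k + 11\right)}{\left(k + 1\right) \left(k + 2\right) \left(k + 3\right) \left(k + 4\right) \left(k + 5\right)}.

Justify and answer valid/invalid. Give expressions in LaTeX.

Valid — Δs_k = t_k.

s_(k+1) = (-(k + 2)*(k + 3)*(k + 5) - 5)/((k + 2)*(k + 3)*(k + 5))
s_(k+1) − s_k = 5*(3*k + 11)/(k**5 + 15*k**4 + 85*k**3 + 225*k**2 + 274*k + 120)
(s_(k+1) − s_k) − t_k = 0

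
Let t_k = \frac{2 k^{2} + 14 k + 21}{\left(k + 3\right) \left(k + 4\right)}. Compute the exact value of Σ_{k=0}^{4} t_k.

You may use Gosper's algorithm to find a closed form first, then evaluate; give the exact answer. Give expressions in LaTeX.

Σ = 75/8

t_(k+1)/t_k = (k + 3)*(14*k + 2*(k + 1)**2 + 35)/((k + 5)*(2*k**2 + 14*k + 21)).
Gosper form: A/B · C(k+1)/C(k) with A=k + 3, B=k + 5, C=k**2 + 7*k + 21/2.
Key eq: (k + 3)·f(k+1) = (k + 4)·f(k) + (k**2 + 7*k + 21/2).
Degrees (1,1,2) ⇒ d ≤ 2.
Solving with deg f ≤ 2: f(k) = k*(2*k + 5)/2.
So s_k = (B(k−1)f/C)·t_k = (k*(k + 4)*(2*k + 5)/(2*k**2 + 14*k + 21))·t_k = k*(2*k + 5)/(k + 3).
s_(k+1) − s_k = (2*k**2 + 14*k + 21)/(k**2 + 7*k + 12) = t_k.
Σ_(k=0)^(4) t_k = s_(5) − s_(0) = 75/8 − (0) = 75/8.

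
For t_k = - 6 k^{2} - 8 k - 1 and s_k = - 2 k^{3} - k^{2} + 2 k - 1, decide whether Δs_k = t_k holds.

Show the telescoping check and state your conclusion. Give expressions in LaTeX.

s_(k+1) = 2*k - 2*(k + 1)**3 - (k + 1)**2 + 1
s_(k+1) − s_k = -6*k**2 - 8*k - 1
(s_(k+1) − s_k) − t_k = 0

Valid: the claim telescopes to t_k.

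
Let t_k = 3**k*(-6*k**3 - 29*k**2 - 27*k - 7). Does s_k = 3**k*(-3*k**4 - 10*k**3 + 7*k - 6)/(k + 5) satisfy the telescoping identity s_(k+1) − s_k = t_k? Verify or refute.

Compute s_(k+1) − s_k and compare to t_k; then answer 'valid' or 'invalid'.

Invalid: residual 3**k*(12*k**4 + 112*k**3 + 342*k**2 + 290*k + 66)/(k**2 + 11*k + 30) ≠ 0.

s_(k+1) = 3**(k + 1)*(7*k - 3*(k + 1)**4 - 10*(k + 1)**3 + 1)/(k + 6)
s_(k+1) − s_k = 3**k*(-6*k**5 - 83*k**4 - 414*k**3 - 832*k**2 - 597*k - 144)/(k**2 + 11*k + 30)
(s_(k+1) − s_k) − t_k = 3**k*(12*k**4 + 112*k**3 + 342*k**2 + 290*k + 66)/(k**2 + 11*k + 30)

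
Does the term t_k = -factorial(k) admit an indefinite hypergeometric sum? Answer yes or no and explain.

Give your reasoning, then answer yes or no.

Step 1: r(k) = k + 1.
So A=k + 1 and B=1, with C=1.
Key eq: (k + 1)·f(k+1) = (1)·f(k) + (1).
deg f ≤ -1 (via 1,0,0).
Bound -1 < 0, so the key equation has no polynomial solution.

No; the degree bound rules out any f.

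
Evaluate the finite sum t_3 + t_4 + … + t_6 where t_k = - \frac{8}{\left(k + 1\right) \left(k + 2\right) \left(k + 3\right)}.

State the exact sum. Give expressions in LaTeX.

r(k) = (k + 1)/(k + 4) after simplifying.
So A=k + 1 and B=k + 4, with C=1.
Set up (k + 1)·f(k+1) − (k + 3)·f(k) − (1) = 0.
Degrees (1,1,0) ⇒ d ≤ 2.
Match coefficients ⇒ f(k) = k*(k + 3)/4.
Then R = B(k−1)f/C = k*(k + 3)**2/4, so s_k = R(k)·t_k = 2*k*(-k - 3)/((k + 1)*(k + 2)).
s_(k+1) − s_k = -8/(k**3 + 6*k**2 + 11*k + 6) = t_k.
Σ_(k=3)^(6) t_k = s_(7) − s_(3) = -35/18 − (-9/5) = -13/90.

Σ = -13/90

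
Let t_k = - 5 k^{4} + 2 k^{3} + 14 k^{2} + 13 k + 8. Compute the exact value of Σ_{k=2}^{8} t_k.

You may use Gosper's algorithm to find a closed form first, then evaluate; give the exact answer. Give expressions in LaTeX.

Σ = -37912

r(k) = (5*k**4 + 18*k**3 + 10*k**2 - 27*k - 32)/(5*k**4 - 2*k**3 - 14*k**2 - 13*k - 8) after simplifying.
Normal form (A,B,C) = (1, 1, k**4 - 2*k**3/5 - 14*k**2/5 - 13*k/5 - 8/5).
Set up (1)·f(k+1) − (1)·f(k) − (k**4 - 2*k**3/5 - 14*k**2/5 - 13*k/5 - 8/5) = 0.
deg f ≤ 5 (via 0,0,4).
Match coefficients ⇒ f(k) = k*(k**4 - 3*k**3 - 2*k**2 - 4)/5.
Get s_k = R·t_k = k*(-k**4 + 3*k**3 + 2*k**2 + 4) with R(k) = B(k−1)f(k)/C(k) = k*(k**4 - 3*k**3 - 2*k**2 - 4)/(5*k**4 - 2*k**3 - 14*k**2 - 13*k - 8).
s_(k+1) − s_k = -5*k**4 + 2*k**3 + 14*k**2 + 13*k + 8 = t_k.
Telescoping: Σ = s_(9) − s_(2) = -37872 − (40) = -37912.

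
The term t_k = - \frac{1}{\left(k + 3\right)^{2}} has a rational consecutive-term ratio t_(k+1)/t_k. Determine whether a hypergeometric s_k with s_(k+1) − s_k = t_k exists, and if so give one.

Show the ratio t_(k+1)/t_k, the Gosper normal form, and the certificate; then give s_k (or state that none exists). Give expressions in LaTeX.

no hypergeometric antidifference exists

The ratio is (k + 3)**2/(k + 4)**2.
A = k**2 + 6*k + 9, B = k**2 + 8*k + 16, C = 1.
Solve (k**2 + 6*k + 9)·f(k+1) − (k**2 + 6*k + 9)·f(k) = 1.
deg f ≤ 0 (via 2,2,0).
Write f(k) = c0. Then LHS − RHS = -1, requiring -1 = 0: contradictory. No certificate.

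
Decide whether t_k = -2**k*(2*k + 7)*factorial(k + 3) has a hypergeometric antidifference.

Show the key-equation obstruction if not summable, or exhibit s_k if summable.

Yes. s_k = -2**k*factorial(k + 3).

Compute t_(k+1)/t_k: get 2*(k + 4)*(2*k + 9)/(2*k + 7).
Gosper form: A/B · C(k+1)/C(k) with A=2*k + 8, B=1, C=k + 7/2.
f must satisfy (2*k + 8)·f(k+1) − (1)·f(k) = k + 7/2.
Degrees (1,0,1) ⇒ d ≤ 0.
Solve for f: f(k) = 1/2 (degree 0 ≤ 0).
So s_k = (B(k−1)f/C)·t_k = (1/(2*k + 7))·t_k = -2**k*factorial(k + 3).
s_(k+1) − s_k = -2**k*(2*k + 7)*factorial(k + 3) = t_k.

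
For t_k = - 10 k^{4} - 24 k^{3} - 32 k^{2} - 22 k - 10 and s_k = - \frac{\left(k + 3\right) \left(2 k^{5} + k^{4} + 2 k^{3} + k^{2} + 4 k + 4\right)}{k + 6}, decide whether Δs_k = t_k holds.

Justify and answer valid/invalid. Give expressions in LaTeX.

s_(k+1) = (-2*k**6 - 19*k**5 - 70*k**4 - 137*k**3 - 158*k**2 - 118*k - 56)/(k + 7)
s_(k+1) − s_k = (-10*k**6 - 130*k**5 - 515*k**4 - 924*k**3 - 1001*k**2 - 640*k - 252)/(k**2 + 13*k + 42)
(s_(k+1) − s_k) − t_k = 3*(8*k**5 + 83*k**4 + 174*k**3 + 213*k**2 + 138*k + 56)/(k**2 + 13*k + 42)

Invalid: residual \frac{3 \left(8 k^{5} + 83 k^{4} + 174 k^{3} + 213 k^{2} + 138 k + 56\right)}{k^{2} + 13 k + 42} ≠ 0.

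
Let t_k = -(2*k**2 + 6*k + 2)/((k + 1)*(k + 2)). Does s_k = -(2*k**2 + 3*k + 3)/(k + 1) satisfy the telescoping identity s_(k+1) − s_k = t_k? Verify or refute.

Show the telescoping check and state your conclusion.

valid; difference matches t_k

s_(k+1) = (-2*k**2 - 7*k - 8)/(k + 2)
s_(k+1) − s_k = 2*(-k**2 - 3*k - 1)/(k**2 + 3*k + 2)
(s_(k+1) − s_k) − t_k = 0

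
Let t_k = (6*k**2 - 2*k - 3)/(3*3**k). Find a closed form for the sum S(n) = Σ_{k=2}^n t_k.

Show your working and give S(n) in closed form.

S(n) = 3**(-n - 2)*(17*3**n - 9*n**2 - 24*n - 18)

Compute t_(k+1)/t_k: get (6*k**2 + 10*k + 1)/(3*(6*k**2 - 2*k - 3)).
A = 1/3, B = 1, C = k**2 - k/3 - 1/2.
f must satisfy (1/3)·f(k+1) − (1)·f(k) = k**2 - k/3 - 1/2.
Degrees (0,0,2) ⇒ d ≤ 2.
Coefficient equations give f(k) = -(3*k**2 + 2*k + 1)/2.
Certificate R = B(k−1)f/C = -3*(3*k**2 + 2*k + 1)/(6*k**2 - 2*k - 3) gives s_k = (-3*k**2 - 2*k - 1)/3**k.
Δs = (6*k**2 - 2*k - 3)/(3*3**k), as required.
Evaluate: s_(n+1) = 3**(-n - 1)*(-3*n**2 - 8*n - 6); subtract s_(2) = -17/9 ⇒ S(n) = 3**(-n - 2)*(17*3**n - 9*n**2 - 24*n - 18).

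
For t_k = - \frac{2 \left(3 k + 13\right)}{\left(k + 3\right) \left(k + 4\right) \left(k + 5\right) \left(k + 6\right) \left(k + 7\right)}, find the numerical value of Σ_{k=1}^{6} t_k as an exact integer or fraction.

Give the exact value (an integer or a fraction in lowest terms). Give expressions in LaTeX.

Σ = -29/2730

t_(k+1)/t_k = (k + 3)*(3*k + 16)/((k + 8)*(3*k + 13)).
Normal form (A,B,C) = (k + 3, k + 8, k + 13/3).
Set up (k + 3)·f(k+1) − (k + 7)·f(k) − (k + 13/3) = 0.
deg f ≤ 4 (via 1,1,1).
A polynomial solution: f(k) = k*(k + 4)*(k**2 + 14*k + 63)/270.
Get s_k = R·t_k = k*(-k**2 - 14*k - 63)/(45*(k**3 + 14*k**2 + 63*k + 90)) with R(k) = B(k−1)f(k)/C(k) = k*(k + 4)*(k + 7)*(k**2 + 14*k + 63)/(90*(3*k + 13)).
Verify: 2*(-3*k - 13)/(k**5 + 25*k**4 + 245*k**3 + 1175*k**2 + 2754*k + 2520) matches t_k.
Sum = s_(7) − s_(1); s_(7) = -49/2340, s_(1) = -13/1260 ⇒ -29/2730.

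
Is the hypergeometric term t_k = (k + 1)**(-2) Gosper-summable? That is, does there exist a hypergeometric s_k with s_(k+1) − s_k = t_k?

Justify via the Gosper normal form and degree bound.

No — t_k has no hypergeometric antidifference.

Compute t_(k+1)/t_k: get (k + 1)**2/(k + 2)**2.
So A=k**2 + 2*k + 1 and B=k**2 + 4*k + 4, with C=1.
Set up (k**2 + 2*k + 1)·f(k+1) − (k**2 + 2*k + 1)·f(k) − (1) = 0.
From deg A=2, deg B=2, deg C=0: d=0.
Put f(k) = c0: A·f(k+1) − B(k−1)·f(k) − C = -1; need -1 = 0 — inconsistent ⇒ no f, not summable.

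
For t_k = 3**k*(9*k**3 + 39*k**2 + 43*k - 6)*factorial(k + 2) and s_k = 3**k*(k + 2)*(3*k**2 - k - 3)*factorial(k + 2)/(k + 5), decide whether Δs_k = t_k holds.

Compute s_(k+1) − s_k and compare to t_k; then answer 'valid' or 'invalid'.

s_(k+1) = 3**(k + 1)*(k + 3)*(3*k**2 + 5*k - 1)*factorial(k + 3)/(k + 6)
s_(k+1) − s_k = 3**k*(9*k**5 + 111*k**4 + 490*k**3 + 932*k**2 + 594*k - 99)*factorial(k + 2)/((k + 5)*(k + 6))
(s_(k+1) − s_k) − t_k = -3**(k + 1)*(9*k**4 + 84*k**3 + 235*k**2 + 210*k - 27)*factorial(k + 2)/((k + 5)*(k + 6))

Invalid: residual -3**(k + 1)*(9*k**4 + 84*k**3 + 235*k**2 + 210*k - 27)*factorial(k + 2)/((k + 5)*(k + 6)) ≠ 0.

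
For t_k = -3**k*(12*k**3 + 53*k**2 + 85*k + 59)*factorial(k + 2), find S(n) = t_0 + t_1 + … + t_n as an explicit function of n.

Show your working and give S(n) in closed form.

Ratio r(k) = 3*(12*k**4 + 125*k**3 + 494*k**2 + 890*k + 627)/(12*k**3 + 53*k**2 + 85*k + 59).
So A=3*k + 9 and B=1, with C=k**3 + 53*k**2/12 + 85*k/12 + 59/12.
f must satisfy (3*k + 9)·f(k+1) − (1)·f(k) = k**3 + 53*k**2/12 + 85*k/12 + 59/12.
Bound: deg f ≤ 2.
Solving with deg f ≤ 2: f(k) = (4*k**2 - k + 4)/12.
So s_k = (B(k−1)f/C)·t_k = ((4*k**2 - k + 4)/(12*k**3 + 53*k**2 + 85*k + 59))·t_k = -3**k*(4*k**2 - k + 4)*factorial(k + 2).
Δs = -3**k*(12*k**3 + 53*k**2 + 85*k + 59)*factorial(k + 2), as required.
Evaluate: s_(n+1) = -3**(n + 1)*(4*n**2 + 7*n + 7)*factorial(n + 3); subtract s_(0) = -8 ⇒ S(n) = -12*3**n*n**2*factorial(n + 3) - 21*3**n*n*factorial(n + 3) - 21*3**n*factorial(n + 3) + 8.

S(n) = -12*3**n*n**2*factorial(n + 3) - 21*3**n*n*factorial(n + 3) - 21*3**n*factorial(n + 3) + 8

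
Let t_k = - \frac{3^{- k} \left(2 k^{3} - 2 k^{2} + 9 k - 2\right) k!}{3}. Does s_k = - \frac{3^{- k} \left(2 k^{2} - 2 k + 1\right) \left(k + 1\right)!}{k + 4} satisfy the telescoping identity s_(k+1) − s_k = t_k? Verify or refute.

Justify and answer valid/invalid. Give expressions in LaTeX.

s_(k+1) = -(2*k**2 + 2*k + 1)*factorial(k + 2)/(3*3**k*(k + 5))
s_(k+1) − s_k = -(2*k**4 + 8*k**3 + 5*k**2 + 49*k - 7)*factorial(k + 1)/(3*3**k*(k + 4)*(k + 5))
(s_(k+1) − s_k) − t_k = (2*k**4 + 6*k**3 - 5*k**2 + 40*k - 11)*factorial(k)/(3**k*(k + 4)*(k + 5))

Invalid: residual \frac{3^{- k} \left(2 k^{4} + 6 k^{3} - 5 k^{2} + 40 k - 11\right) k!}{\left(k + 4\right) \left(k + 5\right)} ≠ 0.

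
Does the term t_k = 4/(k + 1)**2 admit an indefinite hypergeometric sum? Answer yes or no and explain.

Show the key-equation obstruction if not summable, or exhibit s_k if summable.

No — key equation has no polynomial f.

The ratio is (k + 1)**2/(k + 2)**2.
Gosper form: A/B · C(k+1)/C(k) with A=k**2 + 2*k + 1, B=k**2 + 4*k + 4, C=1.
Need (k**2 + 2*k + 1)·f(k+1) − (k**2 + 2*k + 1)·f(k) = 1.
From deg A=2, deg B=2, deg C=0: d=0.
Put f(k) = c0: A·f(k+1) − B(k−1)·f(k) − C = -1; need -1 = 0 — inconsistent ⇒ no f, not summable.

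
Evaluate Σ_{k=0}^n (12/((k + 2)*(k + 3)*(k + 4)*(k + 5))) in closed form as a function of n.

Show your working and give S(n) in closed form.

S(n) = (n**3 + 12*n**2 + 47*n + 36)/(6*(n**3 + 12*n**2 + 47*n + 60))

Compute t_(k+1)/t_k: get (k + 2)/(k + 6).
So A=k + 2 and B=k + 6, with C=1.
Set up (k + 2)·f(k+1) − (k + 5)·f(k) − (1) = 0.
Degrees (1,1,0) ⇒ d ≤ 3.
A polynomial solution: f(k) = k*(k**2 + 9*k + 26)/72.
R(k) = B(k−1)·f(k)/C(k) = k*(k + 5)*(k**2 + 9*k + 26)/72; s_k = R·t_k = k*(k**2 + 9*k + 26)/(6*(k + 2)*(k + 3)*(k + 4)).
Δs = 12/(k**4 + 14*k**3 + 71*k**2 + 154*k + 120), as required.
s_(n+1) = (n**3 + 12*n**2 + 47*n + 36)/(6*(n**3 + 12*n**2 + 47*n + 60)) and s_(0) = 0, so S(n) = (n**3 + 12*n**2 + 47*n + 36)/(6*(n**3 + 12*n**2 + 47*n + 60)).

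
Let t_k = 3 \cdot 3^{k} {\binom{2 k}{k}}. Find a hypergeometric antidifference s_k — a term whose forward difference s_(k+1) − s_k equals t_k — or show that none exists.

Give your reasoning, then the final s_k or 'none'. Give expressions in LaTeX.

no hypergeometric antidifference exists

r(k) = 6*(2*k + 1)/(k + 1) after simplifying.
So A=12*k + 6 and B=k + 1, with C=1.
Need (12*k + 6)·f(k+1) − (k)·f(k) = 1.
From deg A=1, deg B=1, deg C=0: d=-1.
d = -1 < 0 ⇒ no nonzero polynomial f; not summable.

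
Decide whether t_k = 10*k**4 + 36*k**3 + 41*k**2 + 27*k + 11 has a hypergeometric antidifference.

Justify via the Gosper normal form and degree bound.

Yes. s_k = k*(2*k**4 + 4*k**3 - k**2 + 2*k + 4).

r(k) = (10*k**4 + 76*k**3 + 209*k**2 + 257*k + 125)/(10*k**4 + 36*k**3 + 41*k**2 + 27*k + 11) after simplifying.
So A=1 and B=1, with C=k**4 + 18*k**3/5 + 41*k**2/10 + 27*k/10 + 11/10.
Solve (1)·f(k+1) − (1)·f(k) = k**4 + 18*k**3/5 + 41*k**2/10 + 27*k/10 + 11/10.
Degrees (0,0,4) ⇒ d ≤ 5.
Match coefficients ⇒ f(k) = k*(2*k**4 + 4*k**3 - k**2 + 2*k + 4)/10.
R(k) = B(k−1)·f(k)/C(k) = k*(2*k**4 + 4*k**3 - k**2 + 2*k + 4)/(10*k**4 + 36*k**3 + 41*k**2 + 27*k + 11); s_k = R·t_k = k*(2*k**4 + 4*k**3 - k**2 + 2*k + 4).
s_(k+1) − s_k = 10*k**4 + 36*k**3 + 41*k**2 + 27*k + 11 = t_k.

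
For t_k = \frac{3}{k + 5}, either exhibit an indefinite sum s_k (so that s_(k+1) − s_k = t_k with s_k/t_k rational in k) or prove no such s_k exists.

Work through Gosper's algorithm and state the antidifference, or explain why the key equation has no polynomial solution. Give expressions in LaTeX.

The ratio is (k + 5)/(k + 6).
A = k + 5, B = k + 6, C = 1.
Set up (k + 5)·f(k+1) − (k + 5)·f(k) − (1) = 0.
Degrees (1,1,0) ⇒ d ≤ 0.
f = c0 ⇒ A·f(k+1) − B(k−1)·f(k) − C = -1. The system {-1 = 0} is inconsistent; no antidifference.

no hypergeometric antidifference exists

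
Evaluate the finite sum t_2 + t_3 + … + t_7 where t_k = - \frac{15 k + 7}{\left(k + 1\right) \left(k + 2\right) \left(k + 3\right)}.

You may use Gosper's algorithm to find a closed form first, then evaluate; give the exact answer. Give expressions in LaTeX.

The ratio is (k + 1)*(15*k + 22)/((k + 4)*(15*k + 7)).
Gosper form: A/B · C(k+1)/C(k) with A=k + 1, B=k + 4, C=k + 7/15.
Set up (k + 1)·f(k+1) − (k + 3)·f(k) − (k + 7/15) = 0.
Bound: deg f ≤ 2.
Match coefficients ⇒ f(k) = k*(11*k + 3)/30.
R(k) = B(k−1)·f(k)/C(k) = k*(k + 3)*(11*k + 3)/(2*(15*k + 7)); s_k = R·t_k = k*(-11*k - 3)/(2*(k + 1)*(k + 2)).
Verify: (-15*k - 7)/(k**3 + 6*k**2 + 11*k + 6) matches t_k.
Evaluate s at k=8 and k=2: -182/45 and -25/12; difference -353/180.

Σ = -353/180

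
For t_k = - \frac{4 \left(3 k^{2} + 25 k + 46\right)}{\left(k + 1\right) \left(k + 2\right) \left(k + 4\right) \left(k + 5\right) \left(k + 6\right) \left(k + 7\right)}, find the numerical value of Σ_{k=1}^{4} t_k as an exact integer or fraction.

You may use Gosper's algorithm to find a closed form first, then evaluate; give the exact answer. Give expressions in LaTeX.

Ratio r(k) = (k + 1)*(k + 4)*(25*k + 3*(k + 1)**2 + 71)/((k + 3)*(k + 8)*(3*k**2 + 25*k + 46)).
Normal form (A,B,C) = (k + 1, k + 8, k**3 + 34*k**2/3 + 121*k/3 + 46).
Solve (k + 1)·f(k+1) − (k + 7)·f(k) = k**3 + 34*k**2/3 + 121*k/3 + 46.
From deg A=1, deg B=1, deg C=3: d=6.
A polynomial solution: f(k) = k*(k + 2)*(k + 3)*(k + 5)*(k**2 + 11*k + 34)/72.
Certificate R = B(k−1)f/C = k*(k + 2)*(k + 5)*(k + 7)*(k**2 + 11*k + 34)/(24*(3*k**2 + 25*k + 46)) gives s_k = k*(-k**2 - 11*k - 34)/(6*(k**3 + 11*k**2 + 34*k + 24)).
Verify: 4*(-3*k**2 - 25*k - 46)/(k**6 + 25*k**5 + 247*k**4 + 1219*k**3 + 3112*k**2 + 3796*k + 1680) matches t_k.
Sum = s_(5) − s_(1); s_(5) = -95/594, s_(1) = -23/210 ⇒ -524/10395.

Σ = -524/10395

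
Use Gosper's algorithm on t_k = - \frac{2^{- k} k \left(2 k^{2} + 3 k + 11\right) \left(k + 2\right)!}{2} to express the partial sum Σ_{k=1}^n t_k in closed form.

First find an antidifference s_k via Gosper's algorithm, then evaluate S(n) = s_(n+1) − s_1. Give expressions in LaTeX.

The ratio is (k + 1)*(k + 3)*(3*k + 2*(k + 1)**2 + 14)/(2*k*(2*k**2 + 3*k + 11)).
So A=k/2 + 3/2 and B=1, with C=k**3 + 3*k**2/2 + 11*k/2.
f must satisfy (k/2 + 3/2)·f(k+1) − (1)·f(k) = k**3 + 3*k**2/2 + 11*k/2.
From deg A=1, deg B=0, deg C=3: d=2.
Coefficient equations give f(k) = 2*k**2 - 3*k + 3.
So s_k = (B(k−1)f/C)·t_k = (2*(2*k**2 - 3*k + 3)/(k*(2*k**2 + 3*k + 11)))·t_k = -(2*k**2 - 3*k + 3)*factorial(k + 2)/2**k.
Verify: -k*(2*k**2 + 3*k + 11)*factorial(k + 2)/(2*2**k) matches t_k.
Telescope: S(n) = s_(n+1) − s_(1) = -2**(-n - 1)*(2*n**2 + n + 2)*factorial(n + 3) − (-6) = (12*2**n - 2*n**5*factorial(n) - 13*n**4*factorial(n) - 30*n**3*factorial(n) - 35*n**2*factorial(n) - 28*n*factorial(n) - 12*factorial(n))/(2*2**n).

S(n) = \frac{2^{- n} \left(12 \cdot 2^{n} - 2 n^{5} n! - 13 n^{4} n! - 30 n^{3} n! - 35 n^{2} n! - 28 n n! - 12 n!\right)}{2}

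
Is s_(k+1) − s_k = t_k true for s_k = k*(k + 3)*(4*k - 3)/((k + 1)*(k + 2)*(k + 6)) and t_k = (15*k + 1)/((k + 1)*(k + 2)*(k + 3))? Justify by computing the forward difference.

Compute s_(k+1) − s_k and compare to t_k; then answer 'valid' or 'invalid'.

Invalid: residual 6*(2*k**3 - 3*k**2 - 50*k - 3)/(k**5 + 19*k**4 + 131*k**3 + 401*k**2 + 540*k + 252) ≠ 0.

s_(k+1) = (k + 1)*(k + 4)*(4*k + 1)/((k + 2)*(k + 3)*(k + 7))
s_(k+1) − s_k = (27*k**3 + 178*k**2 + 343*k + 24)/(k**5 + 19*k**4 + 131*k**3 + 401*k**2 + 540*k + 252)
(s_(k+1) − s_k) − t_k = 6*(2*k**3 - 3*k**2 - 50*k - 3)/(k**5 + 19*k**4 + 131*k**3 + 401*k**2 + 540*k + 252)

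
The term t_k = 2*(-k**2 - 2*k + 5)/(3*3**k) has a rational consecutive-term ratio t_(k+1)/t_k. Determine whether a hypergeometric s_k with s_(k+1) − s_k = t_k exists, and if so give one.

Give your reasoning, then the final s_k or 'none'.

s_k = (k**2 + 3*k - 3)/3**k

t_(k+1)/t_k = (k**2 + 4*k - 2)/(3*(k**2 + 2*k - 5)).
A = 1/3, B = 1, C = k**2 + 2*k - 5.
Solve (1/3)·f(k+1) − (1)·f(k) = k**2 + 2*k - 5.
From deg A=0, deg B=0, deg C=2: d=2.
A polynomial solution: f(k) = -3*(k**2 + 3*k - 3)/2.
So s_k = (B(k−1)f/C)·t_k = (-3*(k**2 + 3*k - 3)/(2*(k**2 + 2*k - 5)))·t_k = (k**2 + 3*k - 3)/3**k.
Check: Δs_k = 2*(-k**2 - 2*k + 5)/(3*3**k). ✓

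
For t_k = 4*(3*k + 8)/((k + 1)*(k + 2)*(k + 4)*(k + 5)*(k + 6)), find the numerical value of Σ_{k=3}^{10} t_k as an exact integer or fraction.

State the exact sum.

Σ = 83/5040

The ratio is (k + 1)*(k + 4)*(3*k + 11)/((k + 3)*(k + 7)*(3*k + 8)).
Normal form (A,B,C) = (k + 1, k + 7, k**2 + 17*k/3 + 8).
Key eq: (k + 1)·f(k+1) = (k + 6)·f(k) + (k**2 + 17*k/3 + 8).
Bound: deg f ≤ 5.
A polynomial solution: f(k) = k*(k + 2)*(k + 3)*(k**2 + 10*k + 29)/60.
Certificate R = B(k−1)f/C = k*(k + 2)*(k + 6)*(k**2 + 10*k + 29)/(20*(3*k + 8)) gives s_k = k*(k**2 + 10*k + 29)/(5*(k**3 + 10*k**2 + 29*k + 20)).
Verify: 4*(3*k + 8)/(k**5 + 18*k**4 + 121*k**3 + 372*k**2 + 508*k + 240) matches t_k.
Σ_(k=3)^(10) t_k = s_(11) − s_(3) = 143/720 − (51/280) = 83/5040.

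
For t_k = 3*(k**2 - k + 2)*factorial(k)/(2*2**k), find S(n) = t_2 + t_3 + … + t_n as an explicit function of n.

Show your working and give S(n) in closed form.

Ratio r(k) = (k + 1)*(-k + (k + 1)**2 + 1)/(2*(k**2 - k + 2)).
So A=k/2 + 1/2 and B=1, with C=k**2 - k + 2.
Key eq: (k/2 + 1/2)·f(k+1) = (1)·f(k) + (k**2 - k + 2).
deg f ≤ 1 (via 1,0,2).
Solving with deg f ≤ 1: f(k) = 2*(k - 1).
R(k) = B(k−1)·f(k)/C(k) = 2*(k - 1)/(k**2 - k + 2); s_k = R·t_k = 3*(k - 1)*factorial(k)/2**k.
Δs = 3*(k**2 - k + 2)*factorial(k)/(2*2**k), as required.
Σ_(k=2)^n t_k = s_(n+1) − s_(2) = (3*2**(-n - 1)*n*factorial(n + 1)) − (3/2), i.e. 3*2**(-n - 1)*(-2**n + n**2*factorial(n) + n*factorial(n)).

S(n) = 3*2**(-n - 1)*(-2**n + n**2*factorial(n) + n*factorial(n))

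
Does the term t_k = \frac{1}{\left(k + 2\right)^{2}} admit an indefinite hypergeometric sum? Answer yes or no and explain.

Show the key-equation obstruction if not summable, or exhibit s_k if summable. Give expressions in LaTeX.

r(k) = (k + 2)**2/(k + 3)**2 after simplifying.
So A=k**2 + 4*k + 4 and B=k**2 + 6*k + 9, with C=1.
Need (k**2 + 4*k + 4)·f(k+1) − (k**2 + 4*k + 4)·f(k) = 1.
deg f ≤ 0 (via 2,2,0).
Generic f = c0 gives residual -1; -1 = 0 cannot hold, so t_k is not Gosper-summable.

No — key equation has no polynomial f.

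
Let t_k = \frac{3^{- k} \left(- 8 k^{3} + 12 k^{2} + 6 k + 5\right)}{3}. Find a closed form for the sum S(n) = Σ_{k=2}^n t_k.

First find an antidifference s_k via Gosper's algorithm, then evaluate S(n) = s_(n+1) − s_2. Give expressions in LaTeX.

The ratio is (8*k**3 + 12*k**2 - 6*k - 15)/(3*(8*k**3 - 12*k**2 - 6*k - 5)).
A = 1/3, B = 1, C = k**3 - 3*k**2/2 - 3*k/4 - 5/8.
Key eq: (1/3)·f(k+1) = (1)·f(k) + (k**3 - 3*k**2/2 - 3*k/4 - 5/8).
Bound: deg f ≤ 3.
Match coefficients ⇒ f(k) = -3*(4*k**3 + 3*k + 1)/8.
So s_k = (B(k−1)f/C)·t_k = (-3*(4*k**3 + 3*k + 1)/(8*k**3 - 12*k**2 - 6*k - 5))·t_k = (4*k**3 + 3*k + 1)/3**k.
Δs = (-8*k**3 + 12*k**2 + 6*k + 5)/(3*3**k), as required.
Σ_(k=2)^n t_k = s_(n+1) − s_(2) = (3**(-n - 1)*(4*n**3 + 12*n**2 + 15*n + 8)) − (13/3), i.e. 3**(-n - 1)*(-13*3**n + 4*n**3 + 12*n**2 + 15*n + 8).

S(n) = 3^{- n - 1} \left(- 13 \cdot 3^{n} + 4 n^{3} + 12 n^{2} + 15 n + 8\right)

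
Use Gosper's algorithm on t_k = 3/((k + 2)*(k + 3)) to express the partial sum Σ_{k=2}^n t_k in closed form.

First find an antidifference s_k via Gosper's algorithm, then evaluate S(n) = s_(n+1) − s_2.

t_(k+1)/t_k = (k + 2)/(k + 4).
Take A(k)=k + 2, B(k)=k + 4, C(k)=1.
Solve (k + 2)·f(k+1) − (k + 3)·f(k) = 1.
d = 1 from the (1,1,0) case.
Solving with deg f ≤ 1: f(k) = k/2.
Get s_k = R·t_k = 3*k/(2*(k + 2)) with R(k) = B(k−1)f(k)/C(k) = k*(k + 3)/2.
s_(k+1) − s_k = 3/(k**2 + 5*k + 6) = t_k.
Evaluate: s_(n+1) = 3*(n + 1)/(2*(n + 3)); subtract s_(2) = 3/4 ⇒ S(n) = 3*(n - 1)/(4*(n + 3)).

S(n) = 3*(n - 1)/(4*(n + 3))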